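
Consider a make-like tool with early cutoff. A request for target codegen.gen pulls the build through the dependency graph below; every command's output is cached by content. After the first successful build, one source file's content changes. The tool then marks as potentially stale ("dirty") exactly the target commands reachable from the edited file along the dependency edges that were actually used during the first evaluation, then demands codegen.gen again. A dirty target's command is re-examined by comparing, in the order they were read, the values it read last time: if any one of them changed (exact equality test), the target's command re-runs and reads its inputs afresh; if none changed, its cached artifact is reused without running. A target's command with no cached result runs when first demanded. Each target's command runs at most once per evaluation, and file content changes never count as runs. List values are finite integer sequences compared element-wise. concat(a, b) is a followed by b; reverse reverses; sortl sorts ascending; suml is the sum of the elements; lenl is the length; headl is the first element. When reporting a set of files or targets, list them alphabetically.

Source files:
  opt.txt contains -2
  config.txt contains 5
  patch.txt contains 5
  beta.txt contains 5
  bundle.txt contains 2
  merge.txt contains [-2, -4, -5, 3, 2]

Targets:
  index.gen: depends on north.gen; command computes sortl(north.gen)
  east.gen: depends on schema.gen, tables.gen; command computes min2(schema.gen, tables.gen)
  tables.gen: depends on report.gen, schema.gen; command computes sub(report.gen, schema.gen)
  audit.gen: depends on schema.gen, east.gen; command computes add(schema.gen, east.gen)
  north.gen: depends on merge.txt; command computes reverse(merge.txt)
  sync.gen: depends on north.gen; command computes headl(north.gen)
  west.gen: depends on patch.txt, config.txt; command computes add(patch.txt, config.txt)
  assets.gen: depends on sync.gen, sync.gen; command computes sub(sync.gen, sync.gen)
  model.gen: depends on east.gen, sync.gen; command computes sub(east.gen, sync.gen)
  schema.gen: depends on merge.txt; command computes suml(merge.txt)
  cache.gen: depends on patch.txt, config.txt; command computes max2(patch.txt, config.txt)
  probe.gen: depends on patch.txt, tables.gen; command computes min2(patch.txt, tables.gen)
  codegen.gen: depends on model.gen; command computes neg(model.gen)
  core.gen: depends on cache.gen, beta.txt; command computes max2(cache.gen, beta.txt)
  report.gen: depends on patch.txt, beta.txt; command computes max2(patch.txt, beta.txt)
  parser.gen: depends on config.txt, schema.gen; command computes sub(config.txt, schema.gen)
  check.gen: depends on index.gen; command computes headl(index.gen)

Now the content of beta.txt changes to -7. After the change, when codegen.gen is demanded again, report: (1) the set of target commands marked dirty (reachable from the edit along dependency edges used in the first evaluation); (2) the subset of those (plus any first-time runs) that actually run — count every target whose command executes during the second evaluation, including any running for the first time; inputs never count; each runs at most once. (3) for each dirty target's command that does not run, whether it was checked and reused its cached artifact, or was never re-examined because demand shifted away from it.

The edit dirties: codegen.gen, east.gen, model.gen, report.gen, tables.gen.
1 target commands run: report.gen.
Cache hits after checking: codegen.gen, east.gen, model.gen, tables.gen.
Note the absorption at report.gen: it re-runs yet its value is the same, leaving the output's value untouched.

First demand of the output computes:
  north.gen = reverse([-2, -4, -5, 3, 2]) = [2, 3, -5, -4, -2]
  report.gen = max2(5, 5) = 5
  schema.gen = suml([-2, -4, -5, 3, 2]) = -6
  sync.gen = headl([2, 3, -5, -4, -2]) = 2
  tables.gen = sub(5, -6) = 11
  east.gen = min2(-6, 11) = -6
  model.gen = sub(-6, 2) = -8
  codegen.gen = neg(-8) = 8

After the edit, cleaning proceeds:
  report.gen: a read changed (beta.txt 5->-7) — executes, giving 5 — identical to its old value.
  tables.gen: dirty, but its reads are unchanged (report.gen unchanged, schema.gen unchanged); cached 11 stands.
  east.gen: dirty, but its reads are unchanged (schema.gen unchanged, tables.gen unchanged); cached -6 stands.
  model.gen: dirty, but its reads are unchanged (east.gen unchanged, sync.gen unchanged); cached -8 stands.
  codegen.gen: dirty, but its reads are unchanged (model.gen unchanged); cached 8 stands.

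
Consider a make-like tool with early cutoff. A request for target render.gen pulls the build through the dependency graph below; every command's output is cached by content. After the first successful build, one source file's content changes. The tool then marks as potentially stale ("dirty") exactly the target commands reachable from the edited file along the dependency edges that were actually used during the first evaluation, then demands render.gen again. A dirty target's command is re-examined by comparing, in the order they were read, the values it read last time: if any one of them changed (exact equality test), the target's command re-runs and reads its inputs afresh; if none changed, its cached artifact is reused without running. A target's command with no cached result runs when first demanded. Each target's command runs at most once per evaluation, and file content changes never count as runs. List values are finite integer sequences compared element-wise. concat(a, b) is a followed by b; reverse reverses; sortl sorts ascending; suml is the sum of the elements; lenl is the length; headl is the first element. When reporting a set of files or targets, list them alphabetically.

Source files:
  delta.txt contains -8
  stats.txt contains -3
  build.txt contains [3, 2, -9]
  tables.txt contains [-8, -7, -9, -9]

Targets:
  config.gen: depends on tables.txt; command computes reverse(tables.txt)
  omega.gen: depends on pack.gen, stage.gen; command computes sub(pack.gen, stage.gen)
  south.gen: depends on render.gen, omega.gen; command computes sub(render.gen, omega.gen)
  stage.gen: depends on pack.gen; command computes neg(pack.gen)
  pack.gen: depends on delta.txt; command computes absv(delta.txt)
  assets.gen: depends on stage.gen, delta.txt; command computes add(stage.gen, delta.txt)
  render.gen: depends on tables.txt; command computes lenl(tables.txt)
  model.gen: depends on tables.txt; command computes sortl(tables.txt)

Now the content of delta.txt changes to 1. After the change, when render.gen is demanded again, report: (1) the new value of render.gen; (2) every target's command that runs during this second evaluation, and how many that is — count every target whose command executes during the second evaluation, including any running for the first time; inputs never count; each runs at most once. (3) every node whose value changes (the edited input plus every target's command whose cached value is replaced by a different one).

Demanding render.gen again yields 4.
0 target commands run: none.
The nodes whose values change: delta.txt.
Note the shortcut — delta.txt feeds only undemanded nodes, so no recomputation happens.

First demand of the output computes:
  render.gen = lenl([-8, -7, -9, -9]) = 4

After the edit, cleaning proceeds:
  delta.txt only reaches undemanded nodes; the second demand re-runs nothing.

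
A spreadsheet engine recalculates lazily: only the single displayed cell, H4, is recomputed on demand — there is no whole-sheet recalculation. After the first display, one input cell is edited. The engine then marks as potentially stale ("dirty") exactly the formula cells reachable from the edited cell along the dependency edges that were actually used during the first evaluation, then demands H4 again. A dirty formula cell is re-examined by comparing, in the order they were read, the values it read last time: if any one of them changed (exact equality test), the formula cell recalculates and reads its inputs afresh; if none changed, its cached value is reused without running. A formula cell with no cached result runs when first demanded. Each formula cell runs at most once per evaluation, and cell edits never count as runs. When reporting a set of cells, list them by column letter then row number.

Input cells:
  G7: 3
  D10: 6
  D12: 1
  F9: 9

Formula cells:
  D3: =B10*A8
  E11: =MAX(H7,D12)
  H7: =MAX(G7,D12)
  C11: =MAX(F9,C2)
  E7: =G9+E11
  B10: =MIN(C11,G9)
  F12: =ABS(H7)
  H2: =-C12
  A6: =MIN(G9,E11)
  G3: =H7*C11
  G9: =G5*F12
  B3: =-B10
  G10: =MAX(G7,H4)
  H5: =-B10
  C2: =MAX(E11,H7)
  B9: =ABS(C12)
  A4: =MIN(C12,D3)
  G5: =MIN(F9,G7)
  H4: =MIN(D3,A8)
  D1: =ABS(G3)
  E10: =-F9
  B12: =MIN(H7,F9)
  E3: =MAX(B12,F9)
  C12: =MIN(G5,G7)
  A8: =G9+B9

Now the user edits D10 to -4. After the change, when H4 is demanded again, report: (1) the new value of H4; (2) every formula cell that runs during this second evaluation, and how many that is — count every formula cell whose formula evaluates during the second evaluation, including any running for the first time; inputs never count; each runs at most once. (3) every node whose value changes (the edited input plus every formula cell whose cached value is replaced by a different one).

New value of H4: 12.
Formula cells that run: none — 0 in total.
Values that change: D10.
Key observation: D10 is never demanded by the output, so the edit triggers no recomputation at all.

First evaluation (everything demanded from the output):
  G5 = MIN(9, 3) = 3
  C12 = MIN(3, 3) = 3
  B9 = ABS(3) = 3
  H7 = MAX(3, 1) = 3
  E11 = MAX(3, 1) = 3
  C2 = MAX(3, 3) = 3
  C11 = MAX(9, 3) = 9
  F12 = ABS(3) = 3
  G9 = 3 * 3 = 9
  A8 = 9 + 3 = 12
  B10 = MIN(9, 9) = 9
  D3 = 9 * 12 = 108
  H4 = MIN(108, 12) = 12

Propagation after the edit:
  D10 feeds no computation that the output demands — nothing is marked dirty and nothing runs.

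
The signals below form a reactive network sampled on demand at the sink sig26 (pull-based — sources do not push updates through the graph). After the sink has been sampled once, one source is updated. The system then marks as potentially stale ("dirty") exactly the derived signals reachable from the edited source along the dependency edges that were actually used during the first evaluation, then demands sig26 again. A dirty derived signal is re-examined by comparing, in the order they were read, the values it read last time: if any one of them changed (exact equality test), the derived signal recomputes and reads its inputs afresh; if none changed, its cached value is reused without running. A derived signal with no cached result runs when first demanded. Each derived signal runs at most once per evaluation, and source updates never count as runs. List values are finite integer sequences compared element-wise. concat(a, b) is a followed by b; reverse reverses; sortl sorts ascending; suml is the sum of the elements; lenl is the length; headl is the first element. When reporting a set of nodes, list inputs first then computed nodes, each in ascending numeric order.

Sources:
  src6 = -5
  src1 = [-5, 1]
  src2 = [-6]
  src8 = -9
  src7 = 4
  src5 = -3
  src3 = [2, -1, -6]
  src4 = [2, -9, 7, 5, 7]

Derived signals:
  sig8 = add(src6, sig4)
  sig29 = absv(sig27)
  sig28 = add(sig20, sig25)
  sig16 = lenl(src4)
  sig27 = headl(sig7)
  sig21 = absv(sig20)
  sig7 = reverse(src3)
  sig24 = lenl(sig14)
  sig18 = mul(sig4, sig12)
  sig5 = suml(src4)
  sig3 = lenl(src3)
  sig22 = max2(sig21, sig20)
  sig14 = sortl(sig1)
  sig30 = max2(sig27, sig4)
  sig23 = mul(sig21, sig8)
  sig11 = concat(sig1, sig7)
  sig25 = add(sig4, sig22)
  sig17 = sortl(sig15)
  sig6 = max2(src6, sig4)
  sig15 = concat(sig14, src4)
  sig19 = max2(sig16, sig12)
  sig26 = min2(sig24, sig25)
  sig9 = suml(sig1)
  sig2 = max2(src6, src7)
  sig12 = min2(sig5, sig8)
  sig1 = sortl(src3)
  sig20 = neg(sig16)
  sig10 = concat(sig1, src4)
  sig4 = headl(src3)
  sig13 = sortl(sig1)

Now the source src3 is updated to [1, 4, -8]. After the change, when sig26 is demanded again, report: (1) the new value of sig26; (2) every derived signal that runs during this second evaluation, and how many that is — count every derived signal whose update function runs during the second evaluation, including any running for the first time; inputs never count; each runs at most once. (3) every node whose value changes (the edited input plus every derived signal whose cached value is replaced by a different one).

sig26 now evaluates to 3.
Run set: sig1, sig4, sig14, sig24, sig25, sig26 (6 run).
Changed values: src3, sig1, sig4, sig14, sig25.

Initial pass — values computed on the first demand:
  sig1 = sortl([2, -1, -6]) = [-6, -1, 2]
  sig4 = headl([2, -1, -6]) = 2
  sig14 = sortl([-6, -1, 2]) = [-6, -1, 2]
  sig16 = lenl([2, -9, 7, 5, 7]) = 5
  sig20 = neg(5) = -5
  sig21 = absv(-5) = 5
  sig22 = max2(5, -5) = 5
  sig24 = lenl([-6, -1, 2]) = 3
  sig25 = add(2, 5) = 7
  sig26 = min2(3, 7) = 3

Second demand — change propagation:
  sig1: re-runs because src3 [2, -1, -6]->[1, 4, -8]; new result [-8, 1, 4].
  sig4: re-runs because src3 [2, -1, -6]->[1, 4, -8]; new result 1.
  sig14: re-runs because sig1 [-6, -1, 2]->[-8, 1, 4]; new result [-8, 1, 4].
  sig24: re-runs because sig14 [-6, -1, 2]->[-8, 1, 4]; new result 3 (unchanged).
  sig25: re-runs because sig4 2->1; new result 6.
  sig26: re-runs because sig25 7->6; new result 3 (unchanged).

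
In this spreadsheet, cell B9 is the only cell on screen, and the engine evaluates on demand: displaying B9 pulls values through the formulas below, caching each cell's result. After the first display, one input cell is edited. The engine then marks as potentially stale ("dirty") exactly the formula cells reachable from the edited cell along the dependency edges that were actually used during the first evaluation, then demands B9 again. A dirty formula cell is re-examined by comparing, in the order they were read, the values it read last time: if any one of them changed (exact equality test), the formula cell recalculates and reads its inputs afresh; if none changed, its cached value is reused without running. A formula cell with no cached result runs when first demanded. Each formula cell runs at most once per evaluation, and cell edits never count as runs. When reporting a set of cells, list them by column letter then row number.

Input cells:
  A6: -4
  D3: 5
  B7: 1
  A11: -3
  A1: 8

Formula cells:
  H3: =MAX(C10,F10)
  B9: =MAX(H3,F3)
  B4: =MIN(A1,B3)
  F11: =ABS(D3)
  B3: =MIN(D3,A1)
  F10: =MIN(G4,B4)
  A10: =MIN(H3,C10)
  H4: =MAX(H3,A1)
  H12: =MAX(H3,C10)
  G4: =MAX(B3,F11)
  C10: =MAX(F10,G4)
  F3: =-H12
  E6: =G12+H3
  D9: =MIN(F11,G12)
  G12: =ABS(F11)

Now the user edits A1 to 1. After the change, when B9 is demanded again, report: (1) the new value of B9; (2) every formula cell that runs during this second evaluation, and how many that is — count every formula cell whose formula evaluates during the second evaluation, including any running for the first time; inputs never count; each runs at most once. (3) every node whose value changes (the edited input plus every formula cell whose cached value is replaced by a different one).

Initial pass — values computed on the first demand:
  B3 = MIN(5, 8) = 5
  B4 = MIN(8, 5) = 5
  F11 = ABS(5) = 5
  G4 = MAX(5, 5) = 5
  F10 = MIN(5, 5) = 5
  C10 = MAX(5, 5) = 5
  H3 = MAX(5, 5) = 5
  H12 = MAX(5, 5) = 5
  F3 = -(5) = -5
  B9 = MAX(5, -5) = 5

Second demand — change propagation:
  B3: re-runs because A1 8->1; new result 1.
  B4: re-runs because A1 8->1; B3 5->1; new result 1.
  G4: re-runs because B3 5->1; new result 5 (unchanged).
  F10: re-runs because B4 5->1; new result 1.
  C10: re-runs because F10 5->1; new result 5 (unchanged).
  H3: re-runs because F10 5->1; new result 5 (unchanged).
  H12: re-examined; everything it read last time is the same (H3 unchanged, C10 unchanged) — cache 5 kept, no run.
  F3: re-examined; everything it read last time is the same (H12 unchanged) — cache -5 kept, no run.
  B9: re-examined; everything it read last time is the same (H3 unchanged, F3 unchanged) — cache 5 kept, no run.

The important point: at H12 every value read last time is unchanged, so the dirty flag clears without a run.

B9 now evaluates to 5.
Run set: B3, B4, C10, F10, G4, H3 (6 run).
Changed values: A1, B3, B4, F10.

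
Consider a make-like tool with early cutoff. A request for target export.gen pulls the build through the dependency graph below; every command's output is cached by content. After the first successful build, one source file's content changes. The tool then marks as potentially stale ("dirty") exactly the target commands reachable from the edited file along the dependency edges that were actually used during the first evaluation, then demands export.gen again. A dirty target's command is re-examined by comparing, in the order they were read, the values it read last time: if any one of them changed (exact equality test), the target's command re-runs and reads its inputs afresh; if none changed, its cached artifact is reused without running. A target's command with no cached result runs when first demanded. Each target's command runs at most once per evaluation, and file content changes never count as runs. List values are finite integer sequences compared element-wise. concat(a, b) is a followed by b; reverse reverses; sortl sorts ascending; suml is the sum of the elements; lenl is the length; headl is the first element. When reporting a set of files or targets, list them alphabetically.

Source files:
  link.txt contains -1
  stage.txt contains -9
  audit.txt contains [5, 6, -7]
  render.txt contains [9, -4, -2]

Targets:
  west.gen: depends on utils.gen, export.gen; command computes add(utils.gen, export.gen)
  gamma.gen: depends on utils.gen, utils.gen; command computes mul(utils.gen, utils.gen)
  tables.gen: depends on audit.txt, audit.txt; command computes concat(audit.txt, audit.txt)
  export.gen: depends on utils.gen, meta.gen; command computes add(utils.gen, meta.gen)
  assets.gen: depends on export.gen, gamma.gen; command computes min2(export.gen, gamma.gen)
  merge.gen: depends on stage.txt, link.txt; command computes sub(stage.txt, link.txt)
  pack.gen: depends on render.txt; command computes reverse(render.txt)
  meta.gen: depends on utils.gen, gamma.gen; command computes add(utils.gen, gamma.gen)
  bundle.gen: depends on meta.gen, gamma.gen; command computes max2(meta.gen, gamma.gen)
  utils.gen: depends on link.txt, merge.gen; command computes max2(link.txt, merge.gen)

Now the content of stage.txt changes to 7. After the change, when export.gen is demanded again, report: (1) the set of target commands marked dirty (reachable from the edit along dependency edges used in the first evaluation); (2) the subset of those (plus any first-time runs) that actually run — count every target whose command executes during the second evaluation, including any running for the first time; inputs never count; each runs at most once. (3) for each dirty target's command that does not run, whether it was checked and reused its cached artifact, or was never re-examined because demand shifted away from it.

The edit dirties: export.gen, gamma.gen, merge.gen, meta.gen, utils.gen.
5 target commands run: export.gen, gamma.gen, merge.gen, meta.gen, utils.gen.
No dirty target's command escaped a run.

First demand of the output computes:
  merge.gen = sub(-9, -1) = -8
  utils.gen = max2(-1, -8) = -1
  gamma.gen = mul(-1, -1) = 1
  meta.gen = add(-1, 1) = 0
  export.gen = add(-1, 0) = -1

After the edit, cleaning proceeds:
  merge.gen: a read changed (stage.txt -9->7) — executes, giving 8.
  utils.gen: a read changed (merge.gen -8->8) — executes, giving 8.
  gamma.gen: a read changed (utils.gen -1->8; utils.gen -1->8) — executes, giving 64.
  meta.gen: a read changed (utils.gen -1->8; gamma.gen 1->64) — executes, giving 72.
  export.gen: a read changed (utils.gen -1->8; meta.gen 0->72) — executes, giving 80.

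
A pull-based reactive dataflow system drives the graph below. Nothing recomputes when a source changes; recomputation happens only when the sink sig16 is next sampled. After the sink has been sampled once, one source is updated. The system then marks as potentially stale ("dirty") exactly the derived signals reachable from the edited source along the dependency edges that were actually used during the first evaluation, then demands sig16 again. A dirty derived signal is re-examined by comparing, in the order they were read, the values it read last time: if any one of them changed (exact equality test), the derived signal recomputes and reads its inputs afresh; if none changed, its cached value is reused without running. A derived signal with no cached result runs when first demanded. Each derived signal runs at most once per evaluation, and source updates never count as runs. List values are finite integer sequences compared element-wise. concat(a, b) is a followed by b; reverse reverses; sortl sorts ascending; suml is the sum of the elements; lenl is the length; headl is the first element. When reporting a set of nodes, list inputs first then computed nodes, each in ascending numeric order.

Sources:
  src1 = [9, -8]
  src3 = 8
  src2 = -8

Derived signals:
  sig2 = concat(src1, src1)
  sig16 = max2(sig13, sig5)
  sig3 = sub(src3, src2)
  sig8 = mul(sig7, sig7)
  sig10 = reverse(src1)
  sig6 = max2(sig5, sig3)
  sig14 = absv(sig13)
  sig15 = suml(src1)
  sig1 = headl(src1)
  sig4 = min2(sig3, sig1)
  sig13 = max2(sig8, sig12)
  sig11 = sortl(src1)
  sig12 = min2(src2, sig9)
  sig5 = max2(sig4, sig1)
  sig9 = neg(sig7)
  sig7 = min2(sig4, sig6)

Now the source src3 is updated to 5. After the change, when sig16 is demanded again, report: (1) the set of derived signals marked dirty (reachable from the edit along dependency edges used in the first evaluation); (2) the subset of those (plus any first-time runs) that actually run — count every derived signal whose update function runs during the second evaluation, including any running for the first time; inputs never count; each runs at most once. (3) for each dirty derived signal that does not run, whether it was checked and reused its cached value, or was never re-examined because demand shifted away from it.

Marked dirty: sig3, sig4, sig5, sig6, sig7, sig8, sig9, sig12, sig13, sig16.
Derived signals that run: sig3, sig4, sig6, sig7 — 4 in total.
Checked but reused from cache: sig5, sig8, sig9, sig12, sig13, sig16.
Key observation: the cutoff stops propagation at sig5 — its inputs' values are unchanged, so it reuses its cache.

First evaluation (everything demanded from the output):
  sig1 = headl([9, -8]) = 9
  sig3 = sub(8, -8) = 16
  sig4 = min2(16, 9) = 9
  sig5 = max2(9, 9) = 9
  sig6 = max2(9, 16) = 16
  sig7 = min2(9, 16) = 9
  sig8 = mul(9, 9) = 81
  sig9 = neg(9) = -9
  sig12 = min2(-8, -9) = -9
  sig13 = max2(81, -9) = 81
  sig16 = max2(81, 9) = 81

Propagation after the edit:
  sig3: runs — src3 8->5; result 13.
  sig4: runs — sig3 16->13; result 9 (same value as before).
  sig5: checked — values it read are unchanged (sig4 unchanged, sig1 unchanged); reused cached 9 without running.
  sig6: runs — sig3 16->13; result 13.
  sig7: runs — sig6 16->13; result 9 (same value as before).
  sig8: checked — values it read are unchanged (sig7 unchanged, sig7 unchanged); reused cached 81 without running.
  sig9: checked — values it read are unchanged (sig7 unchanged); reused cached -9 without running.
  sig12: checked — values it read are unchanged (src2 unchanged, sig9 unchanged); reused cached -9 without running.
  sig13: checked — values it read are unchanged (sig8 unchanged, sig12 unchanged); reused cached 81 without running.
  sig16: checked — values it read are unchanged (sig13 unchanged, sig5 unchanged); reused cached 81 without running.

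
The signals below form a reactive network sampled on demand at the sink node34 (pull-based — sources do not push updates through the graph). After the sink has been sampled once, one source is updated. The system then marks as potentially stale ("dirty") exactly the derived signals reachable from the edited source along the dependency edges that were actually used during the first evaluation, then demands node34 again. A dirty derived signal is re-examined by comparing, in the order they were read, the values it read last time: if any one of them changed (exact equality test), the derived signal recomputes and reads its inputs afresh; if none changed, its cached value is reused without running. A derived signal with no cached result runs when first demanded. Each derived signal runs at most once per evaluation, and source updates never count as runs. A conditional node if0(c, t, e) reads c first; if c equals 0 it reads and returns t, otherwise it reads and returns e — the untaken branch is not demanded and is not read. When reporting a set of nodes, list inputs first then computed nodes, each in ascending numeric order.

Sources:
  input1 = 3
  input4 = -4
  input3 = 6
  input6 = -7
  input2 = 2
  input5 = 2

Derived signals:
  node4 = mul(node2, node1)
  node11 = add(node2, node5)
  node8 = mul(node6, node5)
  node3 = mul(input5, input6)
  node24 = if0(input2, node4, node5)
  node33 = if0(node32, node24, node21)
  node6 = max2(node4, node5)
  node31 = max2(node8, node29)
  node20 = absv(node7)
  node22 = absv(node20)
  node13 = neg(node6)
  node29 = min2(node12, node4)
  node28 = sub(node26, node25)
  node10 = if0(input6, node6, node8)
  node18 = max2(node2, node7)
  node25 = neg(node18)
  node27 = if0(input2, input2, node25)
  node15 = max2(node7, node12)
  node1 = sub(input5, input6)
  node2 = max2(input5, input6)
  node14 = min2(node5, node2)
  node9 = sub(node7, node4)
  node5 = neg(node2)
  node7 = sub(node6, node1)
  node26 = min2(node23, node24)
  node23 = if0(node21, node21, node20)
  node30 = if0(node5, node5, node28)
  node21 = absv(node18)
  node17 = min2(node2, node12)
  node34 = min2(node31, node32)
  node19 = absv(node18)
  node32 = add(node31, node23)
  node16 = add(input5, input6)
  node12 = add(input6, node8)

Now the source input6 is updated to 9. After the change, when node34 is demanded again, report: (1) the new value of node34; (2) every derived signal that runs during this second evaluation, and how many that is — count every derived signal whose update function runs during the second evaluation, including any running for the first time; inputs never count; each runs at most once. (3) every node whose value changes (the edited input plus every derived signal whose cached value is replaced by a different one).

Initial pass — values computed on the first demand:
  node1 = sub(2, -7) = 9
  node2 = max2(2, -7) = 2
  node4 = mul(2, 9) = 18
  node5 = neg(2) = -2
  node6 = max2(18, -2) = 18
  node7 = sub(18, 9) = 9
  node8 = mul(18, -2) = -36
  node12 = add(-7, -36) = -43
  node18 = max2(2, 9) = 9
  node20 = absv(9) = 9
  node21 = absv(9) = 9
  node23 = if0(node21=9 -> else branch node20) = 9
  node29 = min2(-43, 18) = -43
  node31 = max2(-36, -43) = -36
  node32 = add(-36, 9) = -27
  node34 = min2(-36, -27) = -36

Second demand — change propagation:
  node1: re-runs because input6 -7->9; new result -7.
  node2: re-runs because input6 -7->9; new result 9.
  node4: re-runs because node2 2->9; node1 9->-7; new result -63.
  node5: re-runs because node2 2->9; new result -9.
  node6: re-runs because node4 18->-63; node5 -2->-9; new result -9.
  node7: re-runs because node6 18->-9; node1 9->-7; new result -2.
  node8: re-runs because node6 18->-9; node5 -2->-9; new result 81.
  node12: re-runs because input6 -7->9; node8 -36->81; new result 90.
  node18: re-runs because node2 2->9; node7 9->-2; new result 9 (unchanged).
  node20: re-runs because node7 9->-2; new result 2.
  node21: re-examined; everything it read last time is the same (node18 unchanged) — cache 9 kept, no run.
  node23: re-runs because node20 9->2; new result 2.
  node29: re-runs because node12 -43->90; node4 18->-63; new result -63.
  node31: re-runs because node8 -36->81; node29 -43->-63; new result 81.
  node32: re-runs because node31 -36->81; node23 9->2; new result 83.
  node34: re-runs because node31 -36->81; node32 -27->83; new result 81.

The important point: at node21 every value read last time is unchanged, so the dirty flag clears without a run.

node34 now evaluates to 81.
Run set: node1, node2, node4, node5, node6, node7, node8, node12, node18, node20, node23, node29, node31, node32, node34 (15 run).
Changed values: input6, node1, node2, node4, node5, node6, node7, node8, node12, node20, node23, node29, node31, node32, node34.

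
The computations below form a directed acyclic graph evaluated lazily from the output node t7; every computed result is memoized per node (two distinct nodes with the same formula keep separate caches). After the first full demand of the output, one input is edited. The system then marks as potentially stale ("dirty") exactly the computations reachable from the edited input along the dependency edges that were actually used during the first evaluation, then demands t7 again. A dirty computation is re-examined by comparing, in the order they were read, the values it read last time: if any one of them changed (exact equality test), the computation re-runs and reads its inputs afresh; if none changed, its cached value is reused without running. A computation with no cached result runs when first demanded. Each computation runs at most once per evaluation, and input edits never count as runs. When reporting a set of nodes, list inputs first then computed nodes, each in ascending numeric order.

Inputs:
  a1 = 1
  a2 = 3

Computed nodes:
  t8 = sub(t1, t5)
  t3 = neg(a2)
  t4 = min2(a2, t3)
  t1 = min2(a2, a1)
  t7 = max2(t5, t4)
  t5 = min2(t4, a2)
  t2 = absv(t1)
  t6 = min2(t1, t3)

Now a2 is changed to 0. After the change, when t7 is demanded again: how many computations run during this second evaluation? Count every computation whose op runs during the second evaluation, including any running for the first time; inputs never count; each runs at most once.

First demand of the output computes:
  t3 = neg(3) = -3
  t4 = min2(3, -3) = -3
  t5 = min2(-3, 3) = -3
  t7 = max2(-3, -3) = -3

After the edit, cleaning proceeds:
  t3: a read changed (a2 3->0) — executes, giving 0.
  t4: a read changed (a2 3->0; t3 -3->0) — executes, giving 0.
  t5: a read changed (t4 -3->0; a2 3->0) — executes, giving 0.
  t7: a read changed (t5 -3->0; t4 -3->0) — executes, giving 0.

4 computations run: t3, t4, t5, t7.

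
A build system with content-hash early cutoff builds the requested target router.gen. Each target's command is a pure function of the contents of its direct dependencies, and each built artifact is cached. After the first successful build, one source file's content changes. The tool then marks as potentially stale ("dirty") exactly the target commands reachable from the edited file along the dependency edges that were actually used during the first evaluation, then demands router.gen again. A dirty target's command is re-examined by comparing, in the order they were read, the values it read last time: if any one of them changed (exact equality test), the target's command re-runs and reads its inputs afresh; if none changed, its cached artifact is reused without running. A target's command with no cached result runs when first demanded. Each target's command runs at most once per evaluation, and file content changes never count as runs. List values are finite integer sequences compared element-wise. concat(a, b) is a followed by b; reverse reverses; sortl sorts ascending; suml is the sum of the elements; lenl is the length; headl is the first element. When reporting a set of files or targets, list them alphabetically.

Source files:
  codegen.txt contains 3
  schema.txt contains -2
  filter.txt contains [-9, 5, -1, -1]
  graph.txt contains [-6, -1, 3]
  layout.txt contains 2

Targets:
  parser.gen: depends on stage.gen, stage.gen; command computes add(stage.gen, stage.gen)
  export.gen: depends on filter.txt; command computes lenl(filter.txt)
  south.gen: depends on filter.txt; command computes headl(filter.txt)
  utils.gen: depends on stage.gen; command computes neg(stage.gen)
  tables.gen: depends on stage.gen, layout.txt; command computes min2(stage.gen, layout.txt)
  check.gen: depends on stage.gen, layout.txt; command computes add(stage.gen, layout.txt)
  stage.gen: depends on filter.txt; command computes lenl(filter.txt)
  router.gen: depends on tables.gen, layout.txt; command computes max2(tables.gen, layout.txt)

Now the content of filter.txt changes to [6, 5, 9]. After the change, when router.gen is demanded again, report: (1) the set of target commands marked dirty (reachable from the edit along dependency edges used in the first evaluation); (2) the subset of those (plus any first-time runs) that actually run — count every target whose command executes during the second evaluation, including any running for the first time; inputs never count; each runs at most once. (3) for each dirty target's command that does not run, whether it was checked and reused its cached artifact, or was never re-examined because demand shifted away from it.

First evaluation (everything demanded from the output):
  stage.gen = lenl([-9, 5, -1, -1]) = 4
  tables.gen = min2(4, 2) = 2
  router.gen = max2(2, 2) = 2

Propagation after the edit:
  stage.gen: runs — filter.txt [-9, 5, -1, -1]->[6, 5, 9]; result 3.
  tables.gen: runs — stage.gen 4->3; result 2 (same value as before).
  router.gen: checked — values it read are unchanged (tables.gen unchanged, layout.txt unchanged); reused cached 2 without running.

Key observation: the change is absorbed at tables.gen — it re-runs but produces the same value, and the output's value is unchanged.

Marked dirty: router.gen, stage.gen, tables.gen.
Target commands that run: stage.gen, tables.gen — 2 in total.
Checked but reused from cache: router.gen.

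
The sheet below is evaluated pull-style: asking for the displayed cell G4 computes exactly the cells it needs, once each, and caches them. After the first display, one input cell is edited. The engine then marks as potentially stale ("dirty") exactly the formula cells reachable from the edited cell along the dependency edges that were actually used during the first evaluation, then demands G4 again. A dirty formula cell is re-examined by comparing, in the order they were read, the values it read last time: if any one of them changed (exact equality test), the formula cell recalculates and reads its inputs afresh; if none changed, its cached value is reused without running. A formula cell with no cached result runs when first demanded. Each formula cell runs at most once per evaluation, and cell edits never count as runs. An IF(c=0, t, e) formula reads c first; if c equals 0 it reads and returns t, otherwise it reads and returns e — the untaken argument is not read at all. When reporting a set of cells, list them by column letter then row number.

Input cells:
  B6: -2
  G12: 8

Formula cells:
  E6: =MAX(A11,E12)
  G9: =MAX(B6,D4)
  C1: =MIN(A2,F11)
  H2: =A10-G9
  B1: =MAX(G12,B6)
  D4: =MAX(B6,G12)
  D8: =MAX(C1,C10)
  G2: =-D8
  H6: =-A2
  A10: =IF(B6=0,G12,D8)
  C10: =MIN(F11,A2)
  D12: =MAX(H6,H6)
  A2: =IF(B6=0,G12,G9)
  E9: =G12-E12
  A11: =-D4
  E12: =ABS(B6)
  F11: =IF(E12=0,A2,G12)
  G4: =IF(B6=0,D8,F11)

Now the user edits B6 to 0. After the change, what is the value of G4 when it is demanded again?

Demanding G4 again yields 8.
Note the branch switch — A2, C1, C10, D8 had no cache and run now for the first time.

First demand of the output computes:
  E12 = ABS(-2) = 2
  F11 = IF(E12=0: E12=2 -> else branch G12) = 8
  G4 = IF(B6=0: B6=-2 -> else branch F11) = 8

After the edit, cleaning proceeds:
  A2: had never run; runs now, result 8.
  E12: a read changed (B6 -2->0) — executes, giving 0.
  F11: a read changed (E12 2->0) — executes, giving 8 — identical to its old value.
  C1: had never run; runs now, result 8.
  C10: had never run; runs now, result 8.
  D8: had never run; runs now, result 8.
  G4: a read changed (B6 -2->0) — executes, giving 8 — identical to its old value.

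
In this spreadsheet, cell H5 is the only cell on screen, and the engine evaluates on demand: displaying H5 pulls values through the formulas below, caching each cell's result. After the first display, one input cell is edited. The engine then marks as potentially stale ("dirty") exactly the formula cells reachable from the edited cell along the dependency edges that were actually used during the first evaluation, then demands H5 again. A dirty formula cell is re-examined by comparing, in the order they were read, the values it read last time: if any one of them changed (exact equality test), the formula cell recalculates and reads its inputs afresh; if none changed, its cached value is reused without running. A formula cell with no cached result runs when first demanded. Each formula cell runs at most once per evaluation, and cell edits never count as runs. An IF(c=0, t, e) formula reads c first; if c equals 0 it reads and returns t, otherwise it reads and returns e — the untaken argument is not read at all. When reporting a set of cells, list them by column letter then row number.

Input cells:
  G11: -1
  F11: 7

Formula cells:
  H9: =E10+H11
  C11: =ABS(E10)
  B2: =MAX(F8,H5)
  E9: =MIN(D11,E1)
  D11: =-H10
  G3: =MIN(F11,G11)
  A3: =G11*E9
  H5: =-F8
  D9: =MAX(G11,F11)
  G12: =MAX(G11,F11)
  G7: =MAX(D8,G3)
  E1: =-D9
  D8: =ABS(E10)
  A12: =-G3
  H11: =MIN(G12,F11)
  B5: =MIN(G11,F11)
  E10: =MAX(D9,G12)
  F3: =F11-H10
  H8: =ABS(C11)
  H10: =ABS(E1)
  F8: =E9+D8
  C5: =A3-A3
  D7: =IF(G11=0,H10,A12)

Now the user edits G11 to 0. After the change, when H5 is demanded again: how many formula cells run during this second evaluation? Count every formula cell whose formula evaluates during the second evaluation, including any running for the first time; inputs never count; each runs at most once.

Initial pass — values computed on the first demand:
  D9 = MAX(-1, 7) = 7
  E1 = -(7) = -7
  G12 = MAX(-1, 7) = 7
  E10 = MAX(7, 7) = 7
  D8 = ABS(7) = 7
  H10 = ABS(-7) = 7
  D11 = -(7) = -7
  E9 = MIN(-7, -7) = -7
  F8 = -7 + 7 = 0
  H5 = -(0) = 0

Second demand — change propagation:
  D9: re-runs because G11 -1->0; new result 7 (unchanged).
  E1: re-examined; everything it read last time is the same (D9 unchanged) — cache -7 kept, no run.
  G12: re-runs because G11 -1->0; new result 7 (unchanged).
  E10: re-examined; everything it read last time is the same (D9 unchanged, G12 unchanged) — cache 7 kept, no run.
  D8: re-examined; everything it read last time is the same (E10 unchanged) — cache 7 kept, no run.
  H10: re-examined; everything it read last time is the same (E1 unchanged) — cache 7 kept, no run.
  D11: re-examined; everything it read last time is the same (H10 unchanged) — cache -7 kept, no run.
  E9: re-examined; everything it read last time is the same (D11 unchanged, E1 unchanged) — cache -7 kept, no run.
  F8: re-examined; everything it read last time is the same (E9 unchanged, D8 unchanged) — cache 0 kept, no run.
  H5: re-examined; everything it read last time is the same (F8 unchanged) — cache 0 kept, no run.

The important point: at E10 every value read last time is unchanged, so the dirty flag clears without a run.

Run set: D9, G12 (2 run).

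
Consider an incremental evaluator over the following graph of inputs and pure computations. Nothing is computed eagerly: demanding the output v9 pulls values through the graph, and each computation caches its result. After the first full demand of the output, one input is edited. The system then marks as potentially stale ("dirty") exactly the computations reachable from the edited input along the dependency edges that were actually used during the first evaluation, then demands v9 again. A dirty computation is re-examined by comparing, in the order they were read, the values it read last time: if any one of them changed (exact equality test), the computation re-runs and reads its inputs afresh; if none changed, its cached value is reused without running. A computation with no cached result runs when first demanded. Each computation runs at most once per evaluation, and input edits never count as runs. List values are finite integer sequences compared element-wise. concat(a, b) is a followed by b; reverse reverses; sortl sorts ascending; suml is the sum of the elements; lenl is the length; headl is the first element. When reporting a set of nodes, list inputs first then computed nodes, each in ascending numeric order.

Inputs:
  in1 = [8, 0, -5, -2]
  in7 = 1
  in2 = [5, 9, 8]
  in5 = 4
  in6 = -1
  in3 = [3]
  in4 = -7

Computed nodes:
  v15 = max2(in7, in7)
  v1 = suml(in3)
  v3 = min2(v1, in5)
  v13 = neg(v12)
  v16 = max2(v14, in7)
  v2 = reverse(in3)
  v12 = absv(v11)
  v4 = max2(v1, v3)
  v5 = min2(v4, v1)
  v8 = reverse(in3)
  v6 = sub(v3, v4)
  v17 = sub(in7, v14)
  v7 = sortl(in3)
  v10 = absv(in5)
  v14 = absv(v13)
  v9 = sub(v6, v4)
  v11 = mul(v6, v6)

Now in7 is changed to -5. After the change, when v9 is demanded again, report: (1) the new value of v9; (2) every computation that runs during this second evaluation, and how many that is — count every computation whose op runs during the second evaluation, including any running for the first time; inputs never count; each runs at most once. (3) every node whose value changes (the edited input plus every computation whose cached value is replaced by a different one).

v9 now evaluates to -3.
Run set: none (0 run).
Changed values: in7.
The important point: nothing the output needs ever reads in7, so the edit is invisible to it.

Initial pass — values computed on the first demand:
  v1 = suml([3]) = 3
  v3 = min2(3, 4) = 3
  v4 = max2(3, 3) = 3
  v6 = sub(3, 3) = 0
  v9 = sub(0, 3) = -3

Second demand — change propagation:
  no demanded computation ever read in7, so the edit dirties nothing and nothing runs.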